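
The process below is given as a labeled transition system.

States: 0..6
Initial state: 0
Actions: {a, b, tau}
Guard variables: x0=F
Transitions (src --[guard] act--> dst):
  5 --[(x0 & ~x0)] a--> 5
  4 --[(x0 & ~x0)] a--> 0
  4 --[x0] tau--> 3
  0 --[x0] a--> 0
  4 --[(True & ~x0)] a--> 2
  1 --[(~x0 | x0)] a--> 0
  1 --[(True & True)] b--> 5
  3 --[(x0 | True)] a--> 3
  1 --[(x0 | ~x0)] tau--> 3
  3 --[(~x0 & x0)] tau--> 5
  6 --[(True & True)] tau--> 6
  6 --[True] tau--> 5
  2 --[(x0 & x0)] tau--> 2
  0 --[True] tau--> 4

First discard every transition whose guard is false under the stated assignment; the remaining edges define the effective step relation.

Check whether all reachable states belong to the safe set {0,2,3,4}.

Answer: INVARIANT HOLDS

Trace:
Allowed set {0,2,3,4}
Reachable = {0,2,4}
  0: ✓
  2: ✓
  4: ✓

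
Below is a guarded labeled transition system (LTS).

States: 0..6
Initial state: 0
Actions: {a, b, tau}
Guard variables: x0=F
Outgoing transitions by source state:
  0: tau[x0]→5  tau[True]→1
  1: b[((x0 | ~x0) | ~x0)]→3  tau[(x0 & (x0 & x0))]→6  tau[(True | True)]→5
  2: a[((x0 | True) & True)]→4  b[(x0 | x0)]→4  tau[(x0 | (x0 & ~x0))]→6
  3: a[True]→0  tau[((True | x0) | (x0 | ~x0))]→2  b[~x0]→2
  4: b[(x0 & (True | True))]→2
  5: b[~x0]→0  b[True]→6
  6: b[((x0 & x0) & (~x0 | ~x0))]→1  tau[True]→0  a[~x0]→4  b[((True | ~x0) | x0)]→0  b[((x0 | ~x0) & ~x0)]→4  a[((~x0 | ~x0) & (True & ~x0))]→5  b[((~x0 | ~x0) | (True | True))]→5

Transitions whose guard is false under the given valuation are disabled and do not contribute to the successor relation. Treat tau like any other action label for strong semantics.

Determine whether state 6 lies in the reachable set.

Answer: REACHABLE

Analysis:
After dropping false guards: 15 live edges.
Layer 0: {0}
Layer 1: {1}  cumulative {0,1}
Layer 2: {3,5}  cumulative {0,1,3,5}
Layer 3: {2,6}  cumulative {0,1,2,3,5,6}
Layer 4: {4}  cumulative {0,1,2,3,4,5,6}
Reachable = {0,1,2,3,4,5,6}
witness 6: tau·tau·b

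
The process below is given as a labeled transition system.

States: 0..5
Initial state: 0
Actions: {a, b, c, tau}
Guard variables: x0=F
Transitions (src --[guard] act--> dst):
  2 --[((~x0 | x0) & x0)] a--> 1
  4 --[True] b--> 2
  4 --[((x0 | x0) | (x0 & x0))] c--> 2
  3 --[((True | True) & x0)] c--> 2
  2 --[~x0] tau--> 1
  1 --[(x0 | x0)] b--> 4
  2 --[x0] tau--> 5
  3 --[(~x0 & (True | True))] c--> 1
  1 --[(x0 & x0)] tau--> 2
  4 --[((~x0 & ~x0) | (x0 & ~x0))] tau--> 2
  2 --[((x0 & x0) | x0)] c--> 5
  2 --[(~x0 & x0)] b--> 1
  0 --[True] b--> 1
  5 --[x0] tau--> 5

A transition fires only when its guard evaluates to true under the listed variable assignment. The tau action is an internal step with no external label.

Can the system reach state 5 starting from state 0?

5 transition(s) survive guard evaluation.
Layer 0: {0}
Layer 1: {1}  now seen {0,1}
Reach set: {0,1}

Answer: UNREACHABLE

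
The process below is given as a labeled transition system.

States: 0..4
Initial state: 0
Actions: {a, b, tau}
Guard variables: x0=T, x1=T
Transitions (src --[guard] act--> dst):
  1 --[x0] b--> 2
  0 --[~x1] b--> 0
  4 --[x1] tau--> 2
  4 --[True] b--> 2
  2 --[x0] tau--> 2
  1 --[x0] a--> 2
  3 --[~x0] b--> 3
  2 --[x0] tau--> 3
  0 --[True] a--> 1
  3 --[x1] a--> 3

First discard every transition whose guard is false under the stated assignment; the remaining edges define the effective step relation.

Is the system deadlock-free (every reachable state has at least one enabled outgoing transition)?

Answer: DEADLOCK-FREE

Trace:
R = {0,1,2,3}
  0: a→1  [deg 1]
  1: a→2  b→2  [deg 2]
  2: tau→2  tau→3  [deg 2]
  3: a→3  [deg 1]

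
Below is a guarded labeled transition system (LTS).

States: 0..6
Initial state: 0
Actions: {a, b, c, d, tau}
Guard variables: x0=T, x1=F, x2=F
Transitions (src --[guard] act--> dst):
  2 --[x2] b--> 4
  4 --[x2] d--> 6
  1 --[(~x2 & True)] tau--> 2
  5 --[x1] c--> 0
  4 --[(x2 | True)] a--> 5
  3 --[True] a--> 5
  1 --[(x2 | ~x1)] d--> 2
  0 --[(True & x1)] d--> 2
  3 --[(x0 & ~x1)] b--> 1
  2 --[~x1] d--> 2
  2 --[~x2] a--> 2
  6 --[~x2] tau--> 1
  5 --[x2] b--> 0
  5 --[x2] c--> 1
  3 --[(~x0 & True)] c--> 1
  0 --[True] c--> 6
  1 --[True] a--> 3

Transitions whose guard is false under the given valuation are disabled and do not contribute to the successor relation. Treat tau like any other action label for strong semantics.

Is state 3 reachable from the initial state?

Answer: REACHABLE

Working:
10 transition(s) survive guard evaluation.
L0 = {0}
L1 = {6}  cumulative {0,6}
L2 = {1}  cumulative {0,1,6}
L3 = {2,3}  cumulative {0,1,2,3,6}
L4 = {5}  cumulative {0,1,2,3,5,6}
Reach set: {0,1,2,3,5,6}
Path to 3: c·tau·a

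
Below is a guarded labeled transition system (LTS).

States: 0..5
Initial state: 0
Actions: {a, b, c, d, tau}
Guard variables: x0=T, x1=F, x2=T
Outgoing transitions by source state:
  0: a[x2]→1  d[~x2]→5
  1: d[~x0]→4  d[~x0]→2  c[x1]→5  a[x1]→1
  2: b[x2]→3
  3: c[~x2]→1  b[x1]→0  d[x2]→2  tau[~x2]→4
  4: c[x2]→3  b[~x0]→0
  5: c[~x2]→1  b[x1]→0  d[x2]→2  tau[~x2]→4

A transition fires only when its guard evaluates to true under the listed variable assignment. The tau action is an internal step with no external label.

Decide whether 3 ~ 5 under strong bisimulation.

Refine partition for ~:
  round 0: {{0,1,2,3,4,5}}
  round 1: {{0},{1},{2},{3,5},{4}}
Fixed point at round 2; 5 class(es).
[3]={3,5}  [5]={3,5}

Answer: BISIMILAR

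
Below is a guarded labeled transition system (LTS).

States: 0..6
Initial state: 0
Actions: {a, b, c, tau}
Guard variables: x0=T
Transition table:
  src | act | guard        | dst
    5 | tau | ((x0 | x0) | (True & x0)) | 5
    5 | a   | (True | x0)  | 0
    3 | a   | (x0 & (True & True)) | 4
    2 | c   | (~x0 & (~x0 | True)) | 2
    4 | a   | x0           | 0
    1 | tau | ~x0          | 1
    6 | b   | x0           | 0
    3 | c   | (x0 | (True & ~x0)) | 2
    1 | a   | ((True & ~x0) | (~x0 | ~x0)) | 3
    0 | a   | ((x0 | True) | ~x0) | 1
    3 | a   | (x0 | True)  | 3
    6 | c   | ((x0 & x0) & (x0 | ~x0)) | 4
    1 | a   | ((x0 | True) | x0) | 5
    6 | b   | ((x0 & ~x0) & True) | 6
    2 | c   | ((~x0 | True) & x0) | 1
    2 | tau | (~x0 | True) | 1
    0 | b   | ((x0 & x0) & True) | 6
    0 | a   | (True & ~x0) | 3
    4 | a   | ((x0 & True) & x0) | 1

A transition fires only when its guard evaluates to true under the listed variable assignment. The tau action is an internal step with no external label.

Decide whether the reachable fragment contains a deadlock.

Answer: DEADLOCK-FREE

Trace:
R = {0,1,4,5,6}
  0: a→1  b→6  [deg 2]
  1: a→5  [deg 1]
  4: a→0  a→1  [deg 2]
  5: a→0  tau→5  [deg 2]
  6: b→0  c→4  [deg 2]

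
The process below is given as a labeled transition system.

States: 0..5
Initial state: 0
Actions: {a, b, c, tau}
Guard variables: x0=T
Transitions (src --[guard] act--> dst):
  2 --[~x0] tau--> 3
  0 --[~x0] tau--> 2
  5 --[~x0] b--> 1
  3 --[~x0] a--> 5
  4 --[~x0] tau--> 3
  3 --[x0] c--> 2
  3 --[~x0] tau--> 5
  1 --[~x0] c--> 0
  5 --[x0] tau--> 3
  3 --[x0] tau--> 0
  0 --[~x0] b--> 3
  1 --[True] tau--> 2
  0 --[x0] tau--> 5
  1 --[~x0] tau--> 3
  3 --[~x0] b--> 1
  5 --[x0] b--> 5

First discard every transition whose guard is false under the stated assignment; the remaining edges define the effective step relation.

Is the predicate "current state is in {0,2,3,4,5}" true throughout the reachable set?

Answer: INVARIANT HOLDS

Working:
Safe = {0,2,3,4,5}
Reachable = {0,2,3,5}
  0: ok
  2: ok
  3: ok
  5: ok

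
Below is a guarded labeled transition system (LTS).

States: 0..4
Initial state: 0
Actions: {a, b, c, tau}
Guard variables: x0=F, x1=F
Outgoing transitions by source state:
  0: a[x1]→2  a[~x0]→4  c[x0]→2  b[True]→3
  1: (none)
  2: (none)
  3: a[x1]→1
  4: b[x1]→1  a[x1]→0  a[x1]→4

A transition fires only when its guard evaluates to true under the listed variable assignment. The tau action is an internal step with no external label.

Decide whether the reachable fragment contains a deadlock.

Answer: DEADLOCK at state 3

Working:
R = {0,3,4}
  0: a→4  b→3  [2 exit(s)]
  3: ∅  [STUCK]
  4: ∅  [STUCK]
Path to 3: b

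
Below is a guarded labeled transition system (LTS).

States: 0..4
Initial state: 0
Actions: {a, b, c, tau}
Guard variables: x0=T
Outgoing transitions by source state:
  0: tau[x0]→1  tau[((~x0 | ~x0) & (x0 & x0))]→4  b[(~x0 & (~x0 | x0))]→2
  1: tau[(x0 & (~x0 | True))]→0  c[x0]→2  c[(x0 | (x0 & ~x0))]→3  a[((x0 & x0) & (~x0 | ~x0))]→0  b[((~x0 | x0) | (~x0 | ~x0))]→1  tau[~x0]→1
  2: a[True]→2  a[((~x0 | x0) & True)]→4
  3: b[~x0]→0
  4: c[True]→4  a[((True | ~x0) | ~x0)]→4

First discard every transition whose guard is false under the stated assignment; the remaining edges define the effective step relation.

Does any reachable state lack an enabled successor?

R = {0,1,2,3,4}
  0: tau→1  [1 exit(s)]
  1: b→1  c→2  c→3  tau→0  [4 exit(s)]
  2: a→2  a→4  [2 exit(s)]
  3: ∅  [STUCK]
  4: a→4  c→4  [2 exit(s)]
Path to 3: tau·c

Answer: DEADLOCK at state 3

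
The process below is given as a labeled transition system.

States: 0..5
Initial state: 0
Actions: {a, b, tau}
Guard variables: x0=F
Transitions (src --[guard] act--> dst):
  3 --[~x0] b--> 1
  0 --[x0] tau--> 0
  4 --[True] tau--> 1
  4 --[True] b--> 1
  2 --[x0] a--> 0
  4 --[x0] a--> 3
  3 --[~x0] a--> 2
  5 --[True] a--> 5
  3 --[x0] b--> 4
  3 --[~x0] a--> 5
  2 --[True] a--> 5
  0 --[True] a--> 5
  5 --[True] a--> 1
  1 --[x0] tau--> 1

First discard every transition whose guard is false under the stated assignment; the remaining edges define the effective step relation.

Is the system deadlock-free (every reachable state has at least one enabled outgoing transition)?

Reach set: {0,1,5}
  0: a→5  [deg 1]
  1: ∅  [deadlock]
  5: a→1  a→5  [deg 2]
trace reaching 1: a·a

Answer: DEADLOCK at state 1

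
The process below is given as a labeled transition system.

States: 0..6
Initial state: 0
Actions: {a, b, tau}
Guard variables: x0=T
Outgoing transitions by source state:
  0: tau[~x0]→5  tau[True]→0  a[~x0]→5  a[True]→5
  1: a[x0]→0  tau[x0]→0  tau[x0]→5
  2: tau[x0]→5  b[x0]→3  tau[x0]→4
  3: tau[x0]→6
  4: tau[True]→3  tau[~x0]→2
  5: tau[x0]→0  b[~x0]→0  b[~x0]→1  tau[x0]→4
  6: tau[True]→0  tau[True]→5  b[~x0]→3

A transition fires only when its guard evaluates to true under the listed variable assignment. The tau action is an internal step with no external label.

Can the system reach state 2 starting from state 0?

Answer: UNREACHABLE

Analysis:
After dropping false guards: 14 live edges.
depth 0: {0}
depth 1: {5}  cumulative {0,5}
depth 2: {4}  cumulative {0,4,5}
depth 3: {3}  cumulative {0,3,4,5}
depth 4: {6}  cumulative {0,3,4,5,6}
R = {0,3,4,5,6}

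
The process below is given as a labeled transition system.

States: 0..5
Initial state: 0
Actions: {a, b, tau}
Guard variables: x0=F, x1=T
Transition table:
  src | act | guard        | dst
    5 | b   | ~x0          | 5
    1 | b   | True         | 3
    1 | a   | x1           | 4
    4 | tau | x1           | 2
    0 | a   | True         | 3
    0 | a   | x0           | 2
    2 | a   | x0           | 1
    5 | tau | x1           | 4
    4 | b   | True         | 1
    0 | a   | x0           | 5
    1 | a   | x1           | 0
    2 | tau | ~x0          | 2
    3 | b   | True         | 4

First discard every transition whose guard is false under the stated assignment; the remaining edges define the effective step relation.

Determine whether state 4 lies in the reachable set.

Guard filter leaves 10 enabled edge(s).
Layer 0: {0}
Layer 1: {3}  total {0,3}
Layer 2: {4}  total {0,3,4}
Layer 3: {1,2}  total {0,1,2,3,4}
R = {0,1,2,3,4}
Path to 4: a·b

Answer: REACHABLE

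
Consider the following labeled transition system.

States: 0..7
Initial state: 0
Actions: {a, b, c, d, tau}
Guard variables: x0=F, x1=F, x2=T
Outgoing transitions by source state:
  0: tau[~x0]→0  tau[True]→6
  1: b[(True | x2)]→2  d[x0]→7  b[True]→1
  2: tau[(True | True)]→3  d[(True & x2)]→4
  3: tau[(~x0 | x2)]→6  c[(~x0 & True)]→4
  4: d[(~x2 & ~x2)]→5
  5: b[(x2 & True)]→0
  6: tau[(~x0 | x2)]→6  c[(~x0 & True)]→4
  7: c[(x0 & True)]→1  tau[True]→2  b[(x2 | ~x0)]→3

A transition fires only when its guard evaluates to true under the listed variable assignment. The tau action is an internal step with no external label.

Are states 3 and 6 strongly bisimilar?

Answer: BISIMILAR

Trace:
Bisimulation quotient by refinement:
  round 0: {{0,1,2,3,4,5,6,7}}
  round 1: {{0},{1,5},{2},{3,6},{4},{7}}
  round 2: {{0},{1},{2},{3,6},{4},{5},{7}}
Fixed point at round 3; 7 class(es).
[3]={3,6}  [6]={3,6}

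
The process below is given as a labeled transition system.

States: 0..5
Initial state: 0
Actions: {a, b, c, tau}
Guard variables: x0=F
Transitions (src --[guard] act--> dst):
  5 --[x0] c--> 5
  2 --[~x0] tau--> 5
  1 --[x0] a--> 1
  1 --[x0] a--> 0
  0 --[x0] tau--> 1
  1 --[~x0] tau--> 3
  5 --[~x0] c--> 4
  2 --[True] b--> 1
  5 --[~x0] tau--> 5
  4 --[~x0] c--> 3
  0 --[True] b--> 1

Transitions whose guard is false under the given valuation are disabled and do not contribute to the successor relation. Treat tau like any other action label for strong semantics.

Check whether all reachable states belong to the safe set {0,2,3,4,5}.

Allowed set {0,2,3,4,5}
Reach set: {0,1,3}
  0: ok
  1: VIOLATES
  3: ok
reach 1 via b — violates

Answer: INVARIANT VIOLATED at state 1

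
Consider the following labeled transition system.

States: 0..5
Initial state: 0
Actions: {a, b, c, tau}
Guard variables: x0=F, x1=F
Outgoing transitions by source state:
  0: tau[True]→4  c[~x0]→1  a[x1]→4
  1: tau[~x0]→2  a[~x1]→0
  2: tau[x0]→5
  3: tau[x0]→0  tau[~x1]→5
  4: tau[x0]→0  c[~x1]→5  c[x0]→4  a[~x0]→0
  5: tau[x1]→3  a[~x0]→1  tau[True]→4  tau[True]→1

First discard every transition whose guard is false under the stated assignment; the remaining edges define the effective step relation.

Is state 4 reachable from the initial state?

10 transition(s) survive guard evaluation.
depth 0: {0}
depth 1: {1,4}  now seen {0,1,4}
depth 2: {2,5}  now seen {0,1,2,4,5}
Reachable = {0,1,2,4,5}
Path to 4: tau

Answer: REACHABLE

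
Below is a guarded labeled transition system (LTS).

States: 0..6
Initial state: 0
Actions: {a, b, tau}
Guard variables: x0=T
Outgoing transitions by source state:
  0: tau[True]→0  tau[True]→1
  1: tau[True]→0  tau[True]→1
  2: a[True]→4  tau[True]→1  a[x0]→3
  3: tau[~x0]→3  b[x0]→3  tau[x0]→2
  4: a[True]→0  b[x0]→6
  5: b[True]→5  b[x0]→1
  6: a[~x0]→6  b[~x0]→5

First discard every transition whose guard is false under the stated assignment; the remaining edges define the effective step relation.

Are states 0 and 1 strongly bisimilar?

Bisimulation quotient by refinement:
  π0 = {{0,1,2,3,4,5,6}}
  π1 = {{0,1},{2},{3},{4},{5},{6}}
6 equivalence class(es) (converged in 2)
class of 0: {0,1}; class of 1: {0,1}

Answer: BISIMILAR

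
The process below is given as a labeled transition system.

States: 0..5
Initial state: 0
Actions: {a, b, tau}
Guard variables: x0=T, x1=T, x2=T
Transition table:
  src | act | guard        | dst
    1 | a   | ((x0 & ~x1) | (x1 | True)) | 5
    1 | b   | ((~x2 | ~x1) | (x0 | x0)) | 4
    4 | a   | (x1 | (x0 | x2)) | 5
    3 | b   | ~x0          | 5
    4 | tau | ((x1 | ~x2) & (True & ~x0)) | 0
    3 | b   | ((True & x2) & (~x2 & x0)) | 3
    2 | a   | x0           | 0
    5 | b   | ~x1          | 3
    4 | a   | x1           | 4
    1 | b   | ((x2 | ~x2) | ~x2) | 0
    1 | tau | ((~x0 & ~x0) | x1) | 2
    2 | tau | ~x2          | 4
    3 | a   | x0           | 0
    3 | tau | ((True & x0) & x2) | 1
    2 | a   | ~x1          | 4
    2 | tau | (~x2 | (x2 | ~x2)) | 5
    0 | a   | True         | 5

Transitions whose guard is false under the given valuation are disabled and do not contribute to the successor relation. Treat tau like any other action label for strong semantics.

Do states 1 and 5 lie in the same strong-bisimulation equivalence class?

Compute ~ classes (split until stable):
  P[0] = {{0,1,2,3,4,5}}
  P[1] = {{0,4},{1},{2,3},{5}}
  P[2] = {{0},{1},{2},{3},{4},{5}}
Fixed point at round 3; 6 class(es).
1∈{1}, 5∈{5}

Answer: NOT BISIMILAR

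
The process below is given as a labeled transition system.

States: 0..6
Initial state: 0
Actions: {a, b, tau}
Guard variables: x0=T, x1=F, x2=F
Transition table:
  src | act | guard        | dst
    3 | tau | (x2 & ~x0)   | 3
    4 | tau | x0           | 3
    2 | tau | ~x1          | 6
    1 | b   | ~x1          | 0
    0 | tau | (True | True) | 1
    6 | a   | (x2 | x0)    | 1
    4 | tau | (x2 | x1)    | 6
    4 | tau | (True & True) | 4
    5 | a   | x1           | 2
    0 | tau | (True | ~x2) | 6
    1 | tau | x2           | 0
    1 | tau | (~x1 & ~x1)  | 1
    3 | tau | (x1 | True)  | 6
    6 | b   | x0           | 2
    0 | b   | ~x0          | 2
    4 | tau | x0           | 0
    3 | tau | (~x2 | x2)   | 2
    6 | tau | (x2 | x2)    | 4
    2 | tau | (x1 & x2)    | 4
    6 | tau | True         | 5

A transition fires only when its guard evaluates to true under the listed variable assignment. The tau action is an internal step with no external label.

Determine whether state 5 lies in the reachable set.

Guard filter leaves 13 enabled edge(s).
L0 = {0}
L1 = {1,6}  cumulative {0,1,6}
L2 = {2,5}  cumulative {0,1,2,5,6}
R = {0,1,2,5,6}
witness 5: tau·tau

Answer: REACHABLE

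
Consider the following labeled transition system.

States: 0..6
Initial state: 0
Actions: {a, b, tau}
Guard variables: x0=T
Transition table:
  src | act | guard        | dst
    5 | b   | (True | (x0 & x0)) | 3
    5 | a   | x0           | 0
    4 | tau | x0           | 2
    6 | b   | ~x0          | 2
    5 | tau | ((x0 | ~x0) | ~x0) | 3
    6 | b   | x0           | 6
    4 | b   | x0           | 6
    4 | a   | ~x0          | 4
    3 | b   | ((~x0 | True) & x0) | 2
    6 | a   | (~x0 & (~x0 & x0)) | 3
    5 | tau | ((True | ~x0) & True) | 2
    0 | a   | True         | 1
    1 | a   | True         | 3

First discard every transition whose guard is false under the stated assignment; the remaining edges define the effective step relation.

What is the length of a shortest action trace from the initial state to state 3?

BFS to 3:
  depth 0: {0}
  depth 1: {1}
  depth 2: {3}
3 enters at depth 2; path a·a

Answer: 2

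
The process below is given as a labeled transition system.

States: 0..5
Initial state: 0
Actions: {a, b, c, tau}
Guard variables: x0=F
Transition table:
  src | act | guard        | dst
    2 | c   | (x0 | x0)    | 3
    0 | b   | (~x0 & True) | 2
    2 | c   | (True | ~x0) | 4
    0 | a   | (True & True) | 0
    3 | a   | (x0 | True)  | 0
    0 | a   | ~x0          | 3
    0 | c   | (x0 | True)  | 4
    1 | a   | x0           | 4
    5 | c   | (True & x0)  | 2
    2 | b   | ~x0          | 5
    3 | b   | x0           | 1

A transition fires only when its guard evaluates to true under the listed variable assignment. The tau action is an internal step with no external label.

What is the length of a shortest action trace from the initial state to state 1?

Answer: UNREACHABLE

Trace:
Layered search for 1:
  depth 0: {0}
  depth 1: {2,3,4}
  depth 2: {5}
1 never appears.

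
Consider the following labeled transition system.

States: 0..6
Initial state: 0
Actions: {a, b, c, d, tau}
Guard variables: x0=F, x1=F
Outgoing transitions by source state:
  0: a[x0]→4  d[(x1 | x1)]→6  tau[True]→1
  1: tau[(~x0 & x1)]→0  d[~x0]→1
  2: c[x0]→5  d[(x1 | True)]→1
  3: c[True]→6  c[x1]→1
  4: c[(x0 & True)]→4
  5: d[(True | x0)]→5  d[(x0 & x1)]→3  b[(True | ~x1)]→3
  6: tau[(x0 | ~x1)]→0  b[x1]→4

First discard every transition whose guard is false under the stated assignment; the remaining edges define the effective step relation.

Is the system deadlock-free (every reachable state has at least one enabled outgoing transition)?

Answer: DEADLOCK-FREE

Working:
Reach set: {0,1}
  0: tau→1  [deg 1]
  1: d→1  [deg 1]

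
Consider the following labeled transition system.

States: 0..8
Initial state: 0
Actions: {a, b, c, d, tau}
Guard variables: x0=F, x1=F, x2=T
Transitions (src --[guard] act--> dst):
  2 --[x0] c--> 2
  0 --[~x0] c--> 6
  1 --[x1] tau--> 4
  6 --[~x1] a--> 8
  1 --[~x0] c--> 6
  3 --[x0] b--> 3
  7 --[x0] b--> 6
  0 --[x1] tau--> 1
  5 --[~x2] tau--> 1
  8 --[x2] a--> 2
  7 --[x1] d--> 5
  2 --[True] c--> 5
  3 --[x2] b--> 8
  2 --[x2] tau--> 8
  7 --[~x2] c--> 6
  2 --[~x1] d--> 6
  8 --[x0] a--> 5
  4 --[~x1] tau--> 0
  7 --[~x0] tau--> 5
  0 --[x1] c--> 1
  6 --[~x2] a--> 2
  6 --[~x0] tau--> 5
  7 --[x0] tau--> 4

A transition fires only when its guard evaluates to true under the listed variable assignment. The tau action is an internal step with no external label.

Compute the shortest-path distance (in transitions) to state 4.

Answer: UNREACHABLE

Working:
Breadth-first toward 4:
  depth 0: {0}
  depth 1: {6}
  depth 2: {5,8}
  depth 3: {2}
4 never appears.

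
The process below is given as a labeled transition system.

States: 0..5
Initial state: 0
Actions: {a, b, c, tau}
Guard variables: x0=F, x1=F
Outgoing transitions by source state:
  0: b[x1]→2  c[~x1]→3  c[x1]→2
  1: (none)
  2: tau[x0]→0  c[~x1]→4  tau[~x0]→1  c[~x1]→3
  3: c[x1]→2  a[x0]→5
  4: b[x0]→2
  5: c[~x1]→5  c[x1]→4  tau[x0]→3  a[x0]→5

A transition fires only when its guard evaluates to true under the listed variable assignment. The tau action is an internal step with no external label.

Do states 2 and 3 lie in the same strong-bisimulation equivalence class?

Bisimulation quotient by refinement:
  P[0] = {{0,1,2,3,4,5}}
  P[1] = {{0,5},{1,3,4},{2}}
  P[2] = {{0},{1,3,4},{2},{5}}
4 equivalence class(es) (converged in 3)
class of 2: {2}; class of 3: {1,3,4}

Answer: NOT BISIMILAR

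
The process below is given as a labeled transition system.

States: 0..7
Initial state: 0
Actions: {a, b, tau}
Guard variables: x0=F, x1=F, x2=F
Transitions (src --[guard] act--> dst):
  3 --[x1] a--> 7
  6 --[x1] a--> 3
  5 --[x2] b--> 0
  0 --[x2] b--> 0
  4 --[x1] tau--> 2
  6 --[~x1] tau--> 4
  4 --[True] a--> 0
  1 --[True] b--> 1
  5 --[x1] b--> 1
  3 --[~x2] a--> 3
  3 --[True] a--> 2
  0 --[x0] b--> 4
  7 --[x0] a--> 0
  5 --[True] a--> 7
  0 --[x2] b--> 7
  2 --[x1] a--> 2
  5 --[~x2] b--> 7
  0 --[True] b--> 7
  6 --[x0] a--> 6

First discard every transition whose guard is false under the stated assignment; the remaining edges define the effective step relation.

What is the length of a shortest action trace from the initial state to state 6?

Layered search for 6:
  L0 = {0}
  L1 = {7}
6 never appears.

Answer: UNREACHABLE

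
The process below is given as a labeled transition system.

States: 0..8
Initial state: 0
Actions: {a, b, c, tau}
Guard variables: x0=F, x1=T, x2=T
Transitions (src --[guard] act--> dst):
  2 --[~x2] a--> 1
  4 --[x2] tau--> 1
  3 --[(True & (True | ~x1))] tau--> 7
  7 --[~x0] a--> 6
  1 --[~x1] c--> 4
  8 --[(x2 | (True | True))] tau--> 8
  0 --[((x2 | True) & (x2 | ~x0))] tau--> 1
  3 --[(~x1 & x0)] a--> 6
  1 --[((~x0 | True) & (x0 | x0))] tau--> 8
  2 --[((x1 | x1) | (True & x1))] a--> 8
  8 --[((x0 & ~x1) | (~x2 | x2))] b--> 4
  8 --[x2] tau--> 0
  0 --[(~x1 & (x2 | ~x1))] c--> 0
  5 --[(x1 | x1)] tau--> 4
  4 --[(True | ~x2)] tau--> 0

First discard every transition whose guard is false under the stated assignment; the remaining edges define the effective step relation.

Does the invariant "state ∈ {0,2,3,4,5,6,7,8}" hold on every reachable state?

Safe = {0,2,3,4,5,6,7,8}
Reach set: {0,1}
  0: ✓
  1: ✗ unsafe
reach 1 via tau — violates

Answer: INVARIANT VIOLATED at state 1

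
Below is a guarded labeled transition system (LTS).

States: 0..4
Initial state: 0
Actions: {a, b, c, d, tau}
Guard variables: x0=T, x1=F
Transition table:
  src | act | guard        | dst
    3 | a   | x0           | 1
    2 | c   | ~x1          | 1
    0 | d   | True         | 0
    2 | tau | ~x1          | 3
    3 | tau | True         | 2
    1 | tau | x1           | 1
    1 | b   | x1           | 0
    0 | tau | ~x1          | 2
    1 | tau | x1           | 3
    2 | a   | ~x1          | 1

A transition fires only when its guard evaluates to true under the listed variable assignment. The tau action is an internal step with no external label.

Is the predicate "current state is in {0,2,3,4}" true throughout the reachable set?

Answer: INVARIANT VIOLATED at state 1

Analysis:
Inv-set: {0,2,3,4}
R = {0,1,2,3}
  0: ✓
  1: ✗ unsafe
  2: ✓
  3: ✓
reach 1 via tau·c — violates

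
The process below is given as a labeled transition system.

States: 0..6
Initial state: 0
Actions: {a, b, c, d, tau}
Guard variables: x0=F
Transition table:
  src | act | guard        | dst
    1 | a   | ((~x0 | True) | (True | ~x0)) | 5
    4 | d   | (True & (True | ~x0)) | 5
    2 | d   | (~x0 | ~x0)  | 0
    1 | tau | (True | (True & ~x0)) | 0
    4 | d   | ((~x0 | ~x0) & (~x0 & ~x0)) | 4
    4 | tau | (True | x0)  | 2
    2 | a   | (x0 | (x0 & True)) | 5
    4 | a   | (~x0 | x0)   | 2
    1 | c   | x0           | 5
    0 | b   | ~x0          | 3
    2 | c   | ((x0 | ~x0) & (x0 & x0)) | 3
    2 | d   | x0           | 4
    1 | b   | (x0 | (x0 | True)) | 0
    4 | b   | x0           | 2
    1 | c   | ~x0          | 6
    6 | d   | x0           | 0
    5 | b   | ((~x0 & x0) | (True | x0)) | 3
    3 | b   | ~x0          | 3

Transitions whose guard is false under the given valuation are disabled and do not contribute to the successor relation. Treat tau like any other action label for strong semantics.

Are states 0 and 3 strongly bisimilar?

Answer: BISIMILAR

Working:
Compute ~ classes (split until stable):
  P[0] = {{0,1,2,3,4,5,6}}
  P[1] = {{0,3,5},{1},{2},{4},{6}}
5 equivalence class(es) (converged in 2)
0∈{0,3,5}, 3∈{0,3,5}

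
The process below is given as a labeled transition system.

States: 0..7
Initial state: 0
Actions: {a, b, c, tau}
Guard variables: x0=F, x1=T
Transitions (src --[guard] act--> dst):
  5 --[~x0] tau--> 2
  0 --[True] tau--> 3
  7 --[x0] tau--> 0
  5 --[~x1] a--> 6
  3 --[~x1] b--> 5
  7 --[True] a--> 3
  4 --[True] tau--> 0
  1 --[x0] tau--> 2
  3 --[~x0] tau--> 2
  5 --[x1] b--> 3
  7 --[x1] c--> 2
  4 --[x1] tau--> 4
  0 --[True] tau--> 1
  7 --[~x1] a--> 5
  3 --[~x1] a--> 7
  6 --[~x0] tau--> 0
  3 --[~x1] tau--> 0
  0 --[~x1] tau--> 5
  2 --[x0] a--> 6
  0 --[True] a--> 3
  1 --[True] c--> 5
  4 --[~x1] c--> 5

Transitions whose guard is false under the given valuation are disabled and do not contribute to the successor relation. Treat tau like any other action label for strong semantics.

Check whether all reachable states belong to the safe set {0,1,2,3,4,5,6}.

Allowed set {0,1,2,3,4,5,6}
R = {0,1,2,3,5}
  0: ok
  1: ok
  2: ok
  3: ok
  5: ok

Answer: INVARIANT HOLDS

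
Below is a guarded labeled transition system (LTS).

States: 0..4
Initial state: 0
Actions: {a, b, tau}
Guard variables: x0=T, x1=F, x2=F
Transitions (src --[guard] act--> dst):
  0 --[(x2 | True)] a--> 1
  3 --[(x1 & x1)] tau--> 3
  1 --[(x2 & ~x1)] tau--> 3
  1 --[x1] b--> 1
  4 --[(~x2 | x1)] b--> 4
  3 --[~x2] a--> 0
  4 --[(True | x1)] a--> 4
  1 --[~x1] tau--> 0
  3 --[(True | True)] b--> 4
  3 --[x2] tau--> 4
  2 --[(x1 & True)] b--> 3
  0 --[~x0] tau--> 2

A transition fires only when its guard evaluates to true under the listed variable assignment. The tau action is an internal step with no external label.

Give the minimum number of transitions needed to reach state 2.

Layered search for 2:
  L0 = {0}
  L1 = {1}
2 never appears.

Answer: UNREACHABLE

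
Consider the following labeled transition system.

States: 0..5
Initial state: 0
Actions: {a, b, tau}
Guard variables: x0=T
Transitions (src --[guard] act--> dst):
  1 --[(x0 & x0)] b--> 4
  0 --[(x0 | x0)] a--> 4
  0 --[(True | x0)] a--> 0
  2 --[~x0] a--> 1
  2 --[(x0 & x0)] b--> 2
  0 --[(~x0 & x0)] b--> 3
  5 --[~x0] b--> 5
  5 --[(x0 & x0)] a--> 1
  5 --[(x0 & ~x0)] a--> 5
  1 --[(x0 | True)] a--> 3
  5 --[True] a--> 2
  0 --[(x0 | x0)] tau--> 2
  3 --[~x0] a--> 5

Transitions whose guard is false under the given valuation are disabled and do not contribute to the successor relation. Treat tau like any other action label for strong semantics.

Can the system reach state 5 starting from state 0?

Answer: UNREACHABLE

Trace:
After dropping false guards: 8 live edges.
L0 = {0}
L1 = {2,4}  cumulative {0,2,4}
Reach set: {0,2,4}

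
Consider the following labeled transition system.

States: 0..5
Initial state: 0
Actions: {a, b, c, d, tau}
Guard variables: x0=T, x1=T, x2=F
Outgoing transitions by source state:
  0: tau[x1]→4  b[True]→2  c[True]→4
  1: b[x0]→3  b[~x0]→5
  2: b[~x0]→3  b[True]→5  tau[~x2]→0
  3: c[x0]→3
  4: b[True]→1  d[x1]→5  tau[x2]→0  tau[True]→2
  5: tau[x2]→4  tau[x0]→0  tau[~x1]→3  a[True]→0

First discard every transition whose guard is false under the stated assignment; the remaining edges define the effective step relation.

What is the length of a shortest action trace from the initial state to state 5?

BFS to 5:
  Layer 0: {0}
  Layer 1: {2,4}
  Layer 2: {1,5}
depth(5)=2, e.g. b·b

Answer: 2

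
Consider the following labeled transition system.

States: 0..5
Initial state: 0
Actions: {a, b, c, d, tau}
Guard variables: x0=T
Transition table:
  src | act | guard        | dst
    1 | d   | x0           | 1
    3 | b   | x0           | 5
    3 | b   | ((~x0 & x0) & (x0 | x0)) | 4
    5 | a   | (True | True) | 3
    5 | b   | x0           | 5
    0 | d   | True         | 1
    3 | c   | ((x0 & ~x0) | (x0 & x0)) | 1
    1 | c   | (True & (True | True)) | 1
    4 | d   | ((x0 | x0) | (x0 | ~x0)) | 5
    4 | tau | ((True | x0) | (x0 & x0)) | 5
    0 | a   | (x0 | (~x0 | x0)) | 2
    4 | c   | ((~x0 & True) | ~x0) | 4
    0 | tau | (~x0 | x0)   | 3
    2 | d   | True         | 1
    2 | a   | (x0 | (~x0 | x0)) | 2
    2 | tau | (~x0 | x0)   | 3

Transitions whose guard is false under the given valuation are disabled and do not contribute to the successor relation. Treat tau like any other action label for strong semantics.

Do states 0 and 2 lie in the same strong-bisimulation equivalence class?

Answer: BISIMILAR

Working:
Bisimulation quotient by refinement:
  round 0: {{0,1,2,3,4,5}}
  round 1: {{0,2},{1},{3},{4},{5}}
Fixed point at round 2; 5 class(es).
0∈{0,2}, 2∈{0,2}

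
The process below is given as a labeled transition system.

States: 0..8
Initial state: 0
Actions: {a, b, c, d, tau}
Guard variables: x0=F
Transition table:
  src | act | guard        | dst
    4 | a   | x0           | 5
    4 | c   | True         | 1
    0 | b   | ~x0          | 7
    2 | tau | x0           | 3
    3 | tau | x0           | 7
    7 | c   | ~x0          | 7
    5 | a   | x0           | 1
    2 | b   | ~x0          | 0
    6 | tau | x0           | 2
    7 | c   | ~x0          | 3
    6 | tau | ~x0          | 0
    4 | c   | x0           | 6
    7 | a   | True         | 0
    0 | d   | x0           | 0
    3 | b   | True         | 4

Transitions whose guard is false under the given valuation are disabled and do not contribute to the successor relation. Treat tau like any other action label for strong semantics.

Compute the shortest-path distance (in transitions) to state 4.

Answer: 3

Analysis:
BFS to 4:
  L0 = {0}
  L1 = {7}
  L2 = {3}
  L3 = {4}
first hit 4 at d=3 via b·c·b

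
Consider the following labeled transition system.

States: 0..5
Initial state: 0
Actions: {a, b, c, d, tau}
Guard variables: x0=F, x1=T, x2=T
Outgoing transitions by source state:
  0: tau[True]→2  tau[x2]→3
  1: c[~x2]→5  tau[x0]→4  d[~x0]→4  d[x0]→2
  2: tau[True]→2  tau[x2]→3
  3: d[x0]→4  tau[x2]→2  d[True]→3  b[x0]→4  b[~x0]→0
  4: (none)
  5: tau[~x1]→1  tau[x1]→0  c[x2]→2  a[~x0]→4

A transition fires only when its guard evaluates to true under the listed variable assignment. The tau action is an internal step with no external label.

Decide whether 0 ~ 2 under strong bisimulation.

Compute ~ classes (split until stable):
  π0 = {{0,1,2,3,4,5}}
  π1 = {{0,2},{1},{3},{4},{5}}
Fixed point at round 2; 5 class(es).
[0]={0,2}  [2]={0,2}

Answer: BISIMILAR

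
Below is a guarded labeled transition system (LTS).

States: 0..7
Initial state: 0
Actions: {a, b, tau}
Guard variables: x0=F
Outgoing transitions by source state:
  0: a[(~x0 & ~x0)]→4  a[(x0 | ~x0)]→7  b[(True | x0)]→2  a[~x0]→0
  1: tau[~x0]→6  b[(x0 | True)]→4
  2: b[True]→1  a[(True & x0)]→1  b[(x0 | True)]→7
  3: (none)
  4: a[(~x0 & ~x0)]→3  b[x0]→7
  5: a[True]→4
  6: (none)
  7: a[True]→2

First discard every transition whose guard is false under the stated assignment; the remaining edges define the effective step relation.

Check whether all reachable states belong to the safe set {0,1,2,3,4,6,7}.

Answer: INVARIANT HOLDS

Trace:
Allowed set {0,1,2,3,4,6,7}
Reach set: {0,1,2,3,4,6,7}
  0: safe
  1: safe
  2: safe
  3: safe
  4: safe
  6: safe
  7: safe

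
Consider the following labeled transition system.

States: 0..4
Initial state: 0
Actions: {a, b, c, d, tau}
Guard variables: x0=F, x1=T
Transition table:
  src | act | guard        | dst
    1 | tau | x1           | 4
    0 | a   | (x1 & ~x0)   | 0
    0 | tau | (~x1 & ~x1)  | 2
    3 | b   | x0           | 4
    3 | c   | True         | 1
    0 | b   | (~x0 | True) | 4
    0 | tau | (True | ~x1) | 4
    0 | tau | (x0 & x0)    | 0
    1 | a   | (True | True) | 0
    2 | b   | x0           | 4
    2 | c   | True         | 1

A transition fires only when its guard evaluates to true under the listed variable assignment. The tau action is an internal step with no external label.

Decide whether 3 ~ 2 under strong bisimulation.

Bisimulation quotient by refinement:
  P[0] = {{0,1,2,3,4}}
  P[1] = {{0},{1},{2,3},{4}}
Fixed point at round 2; 4 class(es).
3∈{2,3}, 2∈{2,3}

Answer: BISIMILAR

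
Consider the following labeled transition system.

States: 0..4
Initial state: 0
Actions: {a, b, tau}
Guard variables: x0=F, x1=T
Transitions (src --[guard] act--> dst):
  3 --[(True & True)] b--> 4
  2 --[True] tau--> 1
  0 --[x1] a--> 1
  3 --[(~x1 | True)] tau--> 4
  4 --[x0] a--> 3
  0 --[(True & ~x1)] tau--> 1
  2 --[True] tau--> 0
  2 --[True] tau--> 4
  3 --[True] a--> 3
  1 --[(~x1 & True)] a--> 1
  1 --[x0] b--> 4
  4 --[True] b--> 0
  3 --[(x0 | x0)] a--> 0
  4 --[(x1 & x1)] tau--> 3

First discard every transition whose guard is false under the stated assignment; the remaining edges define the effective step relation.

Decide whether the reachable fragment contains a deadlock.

Answer: DEADLOCK at state 1

Trace:
Reach set: {0,1}
  0: a→1  [deg 1]
  1: ∅  [STUCK]
witness 1: a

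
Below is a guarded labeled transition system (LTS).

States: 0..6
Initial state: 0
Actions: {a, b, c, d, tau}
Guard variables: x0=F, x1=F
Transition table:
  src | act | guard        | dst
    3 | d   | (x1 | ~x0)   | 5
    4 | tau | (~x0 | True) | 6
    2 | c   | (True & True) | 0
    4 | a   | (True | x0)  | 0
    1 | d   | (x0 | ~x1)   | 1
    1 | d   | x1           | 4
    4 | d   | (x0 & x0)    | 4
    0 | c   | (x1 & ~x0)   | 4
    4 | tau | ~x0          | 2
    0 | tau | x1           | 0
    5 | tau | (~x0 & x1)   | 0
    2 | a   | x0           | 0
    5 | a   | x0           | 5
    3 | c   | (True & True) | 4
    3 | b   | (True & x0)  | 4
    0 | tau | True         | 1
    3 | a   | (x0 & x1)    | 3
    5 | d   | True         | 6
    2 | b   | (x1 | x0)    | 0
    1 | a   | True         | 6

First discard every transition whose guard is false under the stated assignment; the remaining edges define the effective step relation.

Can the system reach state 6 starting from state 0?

Answer: REACHABLE

Analysis:
10 transition(s) survive guard evaluation.
L0 = {0}
L1 = {1}  now seen {0,1}
L2 = {6}  now seen {0,1,6}
R = {0,1,6}
Path to 6: tau·a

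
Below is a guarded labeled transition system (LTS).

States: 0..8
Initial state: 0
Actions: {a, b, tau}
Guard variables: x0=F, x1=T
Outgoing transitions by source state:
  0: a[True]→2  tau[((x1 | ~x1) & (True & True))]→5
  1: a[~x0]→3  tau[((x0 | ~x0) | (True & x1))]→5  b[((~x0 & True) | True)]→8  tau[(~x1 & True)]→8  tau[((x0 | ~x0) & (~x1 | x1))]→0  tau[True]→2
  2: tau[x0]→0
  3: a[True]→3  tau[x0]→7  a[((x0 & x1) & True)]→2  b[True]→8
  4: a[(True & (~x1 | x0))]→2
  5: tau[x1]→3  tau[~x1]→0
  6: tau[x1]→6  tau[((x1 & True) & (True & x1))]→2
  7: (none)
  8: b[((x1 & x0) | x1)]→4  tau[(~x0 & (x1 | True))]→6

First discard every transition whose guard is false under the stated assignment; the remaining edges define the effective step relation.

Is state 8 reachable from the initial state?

14 transition(s) survive guard evaluation.
Layer 0: {0}
Layer 1: {2,5}  total {0,2,5}
Layer 2: {3}  total {0,2,3,5}
Layer 3: {8}  total {0,2,3,5,8}
Layer 4: {4,6}  total {0,2,3,4,5,6,8}
Reachable = {0,2,3,4,5,6,8}
Path to 8: tau·tau·b

Answer: REACHABLE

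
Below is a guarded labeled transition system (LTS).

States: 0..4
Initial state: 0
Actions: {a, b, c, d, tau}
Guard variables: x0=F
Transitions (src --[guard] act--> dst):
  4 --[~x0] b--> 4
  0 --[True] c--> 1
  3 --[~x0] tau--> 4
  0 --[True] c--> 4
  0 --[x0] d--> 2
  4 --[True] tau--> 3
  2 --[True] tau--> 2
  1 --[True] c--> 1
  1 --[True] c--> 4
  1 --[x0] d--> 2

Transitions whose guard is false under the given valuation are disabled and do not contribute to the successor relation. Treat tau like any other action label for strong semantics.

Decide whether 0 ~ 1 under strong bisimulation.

Answer: BISIMILAR

Trace:
Bisimulation quotient by refinement:
  π0 = {{0,1,2,3,4}}
  π1 = {{0,1},{2,3},{4}}
  π2 = {{0,1},{2},{3},{4}}
4 equivalence class(es) (converged in 3)
class of 0: {0,1}; class of 1: {0,1}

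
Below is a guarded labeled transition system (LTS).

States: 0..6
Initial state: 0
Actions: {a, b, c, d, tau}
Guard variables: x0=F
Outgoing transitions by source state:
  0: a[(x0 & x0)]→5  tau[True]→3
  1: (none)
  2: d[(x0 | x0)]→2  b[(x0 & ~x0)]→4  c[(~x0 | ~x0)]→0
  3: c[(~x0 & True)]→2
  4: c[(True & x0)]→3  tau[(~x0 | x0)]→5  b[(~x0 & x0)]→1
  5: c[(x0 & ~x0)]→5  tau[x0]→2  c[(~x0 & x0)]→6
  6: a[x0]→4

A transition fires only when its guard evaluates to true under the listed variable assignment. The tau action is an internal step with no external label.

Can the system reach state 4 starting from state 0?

Answer: UNREACHABLE

Analysis:
After dropping false guards: 4 live edges.
depth 0: {0}
depth 1: {3}  now seen {0,3}
depth 2: {2}  now seen {0,2,3}
Reachable = {0,2,3}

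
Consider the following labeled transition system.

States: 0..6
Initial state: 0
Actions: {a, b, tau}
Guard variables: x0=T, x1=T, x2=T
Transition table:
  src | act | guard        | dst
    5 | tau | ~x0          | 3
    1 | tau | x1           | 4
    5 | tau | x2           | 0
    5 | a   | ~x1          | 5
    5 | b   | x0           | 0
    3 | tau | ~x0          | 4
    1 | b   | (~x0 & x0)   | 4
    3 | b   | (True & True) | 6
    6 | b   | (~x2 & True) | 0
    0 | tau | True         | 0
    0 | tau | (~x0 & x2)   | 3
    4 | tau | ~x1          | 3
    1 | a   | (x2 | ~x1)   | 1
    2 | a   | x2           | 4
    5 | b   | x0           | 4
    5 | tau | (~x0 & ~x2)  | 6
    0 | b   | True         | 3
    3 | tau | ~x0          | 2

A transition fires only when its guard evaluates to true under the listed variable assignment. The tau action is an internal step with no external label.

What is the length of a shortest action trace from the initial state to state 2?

Breadth-first toward 2:
  Layer 0: {0}
  Layer 1: {3}
  Layer 2: {6}
2 never appears.

Answer: UNREACHABLE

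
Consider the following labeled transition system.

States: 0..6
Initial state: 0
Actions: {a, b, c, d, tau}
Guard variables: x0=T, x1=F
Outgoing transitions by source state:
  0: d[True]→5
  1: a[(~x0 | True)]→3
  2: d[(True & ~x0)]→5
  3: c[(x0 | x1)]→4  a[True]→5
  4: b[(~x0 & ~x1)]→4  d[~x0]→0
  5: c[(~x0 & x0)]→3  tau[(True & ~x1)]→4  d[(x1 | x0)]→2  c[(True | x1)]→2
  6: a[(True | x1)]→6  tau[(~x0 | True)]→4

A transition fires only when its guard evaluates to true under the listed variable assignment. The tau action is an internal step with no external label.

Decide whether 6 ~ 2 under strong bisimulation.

Answer: NOT BISIMILAR

Working:
Refine partition for ~:
  P[0] = {{0,1,2,3,4,5,6}}
  P[1] = {{0},{1},{2,4},{3},{5},{6}}
Fixed point at round 2; 6 class(es).
class of 6: {6}; class of 2: {2,4}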